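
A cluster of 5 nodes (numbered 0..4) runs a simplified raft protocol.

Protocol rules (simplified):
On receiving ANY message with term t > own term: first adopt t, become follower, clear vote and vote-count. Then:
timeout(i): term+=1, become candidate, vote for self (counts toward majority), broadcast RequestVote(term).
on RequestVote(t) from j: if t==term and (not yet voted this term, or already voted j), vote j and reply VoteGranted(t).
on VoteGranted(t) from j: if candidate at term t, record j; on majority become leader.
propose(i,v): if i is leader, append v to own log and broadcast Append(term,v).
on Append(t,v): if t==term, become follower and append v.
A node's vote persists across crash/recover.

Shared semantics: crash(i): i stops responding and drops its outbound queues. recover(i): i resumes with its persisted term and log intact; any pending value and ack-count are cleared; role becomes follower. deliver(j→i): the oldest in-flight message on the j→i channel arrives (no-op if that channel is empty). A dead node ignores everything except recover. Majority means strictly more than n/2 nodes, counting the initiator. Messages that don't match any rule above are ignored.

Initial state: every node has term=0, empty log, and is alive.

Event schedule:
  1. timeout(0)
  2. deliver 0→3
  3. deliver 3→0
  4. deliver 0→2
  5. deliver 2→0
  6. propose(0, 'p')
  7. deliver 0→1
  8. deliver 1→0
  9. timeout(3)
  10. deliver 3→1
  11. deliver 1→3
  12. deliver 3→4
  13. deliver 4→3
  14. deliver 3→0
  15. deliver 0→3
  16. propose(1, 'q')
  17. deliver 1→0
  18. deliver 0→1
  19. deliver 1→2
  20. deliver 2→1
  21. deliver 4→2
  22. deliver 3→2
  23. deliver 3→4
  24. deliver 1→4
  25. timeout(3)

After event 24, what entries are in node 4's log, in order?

empty

after 1 — timeout(0): n0:cand/t1/[-]
after 2 — deliver 0→3: n3:foll/t1/[-]
after 3 — deliver 3→0: ·
after 4 — deliver 0→2: n2:foll/t1/[-]
after 5 — deliver 2→0: n0:lead/t1/[-]
after 6 — propose(0,'p'): n0:lead/t1/[p]
after 7 — deliver 0→1: n1:foll/t1/[-]
after 8 — deliver 1→0: ·
after 9 — timeout(3): n3:cand/t2/[-]
after 10 — deliver 3→1: n1:foll/t2/[-]
after 11 — deliver 1→3: ·
after 12 — deliver 3→4: n4:foll/t2/[-]
after 13 — deliver 4→3: n3:lead/t2/[-]
after 14 — deliver 3→0: n0:foll/t2/[p]
after 15 — deliver 0→3: ·
after 16 — propose(1,'q'): ·
after 17 — deliver 1→0: ·
after 18 — deliver 0→1: ·
after 19 — deliver 1→2: ·
after 20 — deliver 2→1: ·
after 21 — deliver 4→2: ·
after 22 — deliver 3→2: n2:foll/t2/[-]
after 23 — deliver 3→4: ·
after 24 — deliver 1→4: ·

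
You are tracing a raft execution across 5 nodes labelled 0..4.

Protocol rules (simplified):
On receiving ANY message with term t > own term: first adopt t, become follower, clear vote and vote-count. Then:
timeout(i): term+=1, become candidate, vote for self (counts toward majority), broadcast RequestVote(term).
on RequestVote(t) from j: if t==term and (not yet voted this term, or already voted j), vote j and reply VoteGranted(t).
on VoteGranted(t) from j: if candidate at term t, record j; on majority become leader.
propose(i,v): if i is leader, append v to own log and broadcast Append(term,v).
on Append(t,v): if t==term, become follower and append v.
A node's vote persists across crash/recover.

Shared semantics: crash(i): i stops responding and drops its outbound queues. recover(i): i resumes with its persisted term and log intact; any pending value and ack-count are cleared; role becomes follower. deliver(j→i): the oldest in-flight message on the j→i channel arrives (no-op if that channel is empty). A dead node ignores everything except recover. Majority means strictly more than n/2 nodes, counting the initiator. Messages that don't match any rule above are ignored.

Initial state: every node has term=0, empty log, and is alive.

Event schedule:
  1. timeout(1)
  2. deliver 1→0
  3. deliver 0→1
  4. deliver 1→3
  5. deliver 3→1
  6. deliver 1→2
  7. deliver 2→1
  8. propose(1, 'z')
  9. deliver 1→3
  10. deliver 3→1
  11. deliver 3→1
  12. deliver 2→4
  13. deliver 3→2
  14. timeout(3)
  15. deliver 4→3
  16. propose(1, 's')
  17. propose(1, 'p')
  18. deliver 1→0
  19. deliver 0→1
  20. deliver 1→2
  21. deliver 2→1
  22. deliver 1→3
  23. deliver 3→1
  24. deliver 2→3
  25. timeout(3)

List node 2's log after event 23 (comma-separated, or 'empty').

after 1 — timeout(1): n1:cand/t1/[-]
after 2 — deliver 1→0: n0:foll/t1/[-]
after 3 — deliver 0→1: ·
after 4 — deliver 1→3: n3:foll/t1/[-]
after 5 — deliver 3→1: n1:lead/t1/[-]
after 6 — deliver 1→2: n2:foll/t1/[-]
after 7 — deliver 2→1: ·
after 8 — propose(1,'z'): n1:lead/t1/[z]
after 9 — deliver 1→3: n3:foll/t1/[z]
after 10 — deliver 3→1: ·
after 11 — deliver 3→1: ·
after 12 — deliver 2→4: ·
after 13 — deliver 3→2: ·
after 14 — timeout(3): n3:cand/t2/[z]
after 15 — deliver 4→3: ·
after 16 — propose(1,'s'): n1:lead/t1/[z,s]
after 17 — propose(1,'p'): n1:lead/t1/[z,s,p]
after 18 — deliver 1→0: n0:foll/t1/[z]
after 19 — deliver 0→1: ·
after 20 — deliver 1→2: n2:foll/t1/[z]
after 21 — deliver 2→1: ·
after 22 — deliver 1→3: ·
after 23 — deliver 3→1: n1:foll/t2/[z,s,p]

z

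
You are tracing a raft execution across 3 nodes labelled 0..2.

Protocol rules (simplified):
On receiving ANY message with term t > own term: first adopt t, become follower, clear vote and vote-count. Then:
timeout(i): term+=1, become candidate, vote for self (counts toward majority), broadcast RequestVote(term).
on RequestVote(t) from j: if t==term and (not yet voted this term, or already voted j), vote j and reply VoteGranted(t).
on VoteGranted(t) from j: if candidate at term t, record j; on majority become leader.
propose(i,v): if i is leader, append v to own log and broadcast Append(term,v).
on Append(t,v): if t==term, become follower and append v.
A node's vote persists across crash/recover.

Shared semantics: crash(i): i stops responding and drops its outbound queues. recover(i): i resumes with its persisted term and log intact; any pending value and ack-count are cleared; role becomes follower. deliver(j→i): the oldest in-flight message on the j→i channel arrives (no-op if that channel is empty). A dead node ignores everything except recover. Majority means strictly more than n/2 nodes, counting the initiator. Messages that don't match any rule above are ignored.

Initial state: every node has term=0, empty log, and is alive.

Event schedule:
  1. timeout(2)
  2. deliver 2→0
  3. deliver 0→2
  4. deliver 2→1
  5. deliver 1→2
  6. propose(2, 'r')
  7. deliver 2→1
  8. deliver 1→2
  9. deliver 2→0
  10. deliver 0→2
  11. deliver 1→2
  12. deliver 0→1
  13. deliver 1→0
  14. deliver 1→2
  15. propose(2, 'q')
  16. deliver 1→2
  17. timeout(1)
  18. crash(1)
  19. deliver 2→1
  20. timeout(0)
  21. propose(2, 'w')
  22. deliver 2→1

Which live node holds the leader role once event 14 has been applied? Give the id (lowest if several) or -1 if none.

[1] timeout(2) → N2(cand t1 [-])
[2] deliver 2→0 → N0(foll t1 [-])
[3] deliver 0→2 → N2(lead t1 [-])
[4] deliver 2→1 → N1(foll t1 [-])
[5] deliver 1→2 → ∅
[6] propose(2,'r') → N2(lead t1 [r])
[7] deliver 2→1 → N1(foll t1 [r])
[8] deliver 1→2 → ∅
[9] deliver 2→0 → N0(foll t1 [r])
[10] deliver 0→2 → ∅
[11] deliver 1→2 → ∅
[12] deliver 0→1 → ∅
[13] deliver 1→0 → ∅
[14] deliver 1→2 → ∅

2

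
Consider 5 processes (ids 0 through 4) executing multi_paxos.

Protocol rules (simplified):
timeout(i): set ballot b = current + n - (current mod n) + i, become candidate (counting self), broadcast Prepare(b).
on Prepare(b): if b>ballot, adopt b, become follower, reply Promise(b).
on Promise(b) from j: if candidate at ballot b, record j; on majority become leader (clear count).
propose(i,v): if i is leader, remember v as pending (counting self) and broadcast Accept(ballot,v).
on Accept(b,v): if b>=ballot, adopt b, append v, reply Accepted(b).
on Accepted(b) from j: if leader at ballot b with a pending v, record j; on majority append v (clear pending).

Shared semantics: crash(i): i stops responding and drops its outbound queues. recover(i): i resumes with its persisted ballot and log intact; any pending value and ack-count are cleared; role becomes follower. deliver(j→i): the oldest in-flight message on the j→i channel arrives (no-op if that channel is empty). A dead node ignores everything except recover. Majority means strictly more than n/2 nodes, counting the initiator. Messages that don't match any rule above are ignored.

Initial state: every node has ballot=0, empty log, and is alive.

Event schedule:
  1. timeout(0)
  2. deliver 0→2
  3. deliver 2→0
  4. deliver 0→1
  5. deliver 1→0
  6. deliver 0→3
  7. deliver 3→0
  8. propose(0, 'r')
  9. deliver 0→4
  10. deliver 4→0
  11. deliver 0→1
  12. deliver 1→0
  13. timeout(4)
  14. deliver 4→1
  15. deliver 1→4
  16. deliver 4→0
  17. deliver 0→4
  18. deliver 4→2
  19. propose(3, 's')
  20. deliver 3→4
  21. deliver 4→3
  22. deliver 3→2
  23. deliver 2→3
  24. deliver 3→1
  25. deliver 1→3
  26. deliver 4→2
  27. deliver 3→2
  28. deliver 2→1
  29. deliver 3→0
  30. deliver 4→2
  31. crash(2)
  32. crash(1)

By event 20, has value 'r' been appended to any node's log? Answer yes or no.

[1] timeout(0) → N0(cand b5 [-])
[2] deliver 0→2 → N2(foll b5 [-])
[3] deliver 2→0 → ∅
[4] deliver 0→1 → N1(foll b5 [-])
[5] deliver 1→0 → N0(lead b5 [-])
[6] deliver 0→3 → N3(foll b5 [-])
[7] deliver 3→0 → ∅
[8] propose(0,'r') → ∅
[9] deliver 0→4 → N4(foll b5 [-])
[10] deliver 4→0 → ∅
[11] deliver 0→1 → N1(foll b5 [r])
[12] deliver 1→0 → ∅
[13] timeout(4) → N4(cand b14 [-])
[14] deliver 4→1 → N1(foll b14 [r])
[15] deliver 1→4 → ∅
[16] deliver 4→0 → N0(foll b14 [-])
[17] deliver 0→4 → ∅
[18] deliver 4→2 → N2(foll b14 [-])
[19] propose(3,'s') → ∅
[20] deliver 3→4 → ∅

yes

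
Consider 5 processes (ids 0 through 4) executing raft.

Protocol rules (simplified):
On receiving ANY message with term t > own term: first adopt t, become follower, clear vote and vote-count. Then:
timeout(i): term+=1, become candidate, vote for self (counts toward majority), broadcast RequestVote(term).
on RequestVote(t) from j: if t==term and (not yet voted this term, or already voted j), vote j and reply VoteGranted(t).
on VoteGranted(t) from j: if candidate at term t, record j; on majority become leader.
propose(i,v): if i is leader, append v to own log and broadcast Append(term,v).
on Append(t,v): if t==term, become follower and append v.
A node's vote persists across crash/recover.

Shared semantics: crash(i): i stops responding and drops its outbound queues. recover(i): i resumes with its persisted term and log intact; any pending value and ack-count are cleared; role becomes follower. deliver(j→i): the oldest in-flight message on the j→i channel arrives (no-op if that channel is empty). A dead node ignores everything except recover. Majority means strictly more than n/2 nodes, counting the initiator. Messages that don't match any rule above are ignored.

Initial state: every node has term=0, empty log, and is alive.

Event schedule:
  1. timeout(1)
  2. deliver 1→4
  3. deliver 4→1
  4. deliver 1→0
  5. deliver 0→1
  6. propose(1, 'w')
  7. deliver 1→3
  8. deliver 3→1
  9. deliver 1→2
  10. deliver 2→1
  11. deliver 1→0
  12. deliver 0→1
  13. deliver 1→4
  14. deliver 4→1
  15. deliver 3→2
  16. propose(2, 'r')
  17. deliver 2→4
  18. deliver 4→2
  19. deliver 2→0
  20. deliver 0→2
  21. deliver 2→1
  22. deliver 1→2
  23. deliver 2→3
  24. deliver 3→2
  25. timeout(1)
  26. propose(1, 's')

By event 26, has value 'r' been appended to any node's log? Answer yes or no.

after 1 — timeout(1): n1:cand/t1/[-]
after 2 — deliver 1→4: n4:foll/t1/[-]
after 3 — deliver 4→1: ·
after 4 — deliver 1→0: n0:foll/t1/[-]
after 5 — deliver 0→1: n1:lead/t1/[-]
after 6 — propose(1,'w'): n1:lead/t1/[w]
after 7 — deliver 1→3: n3:foll/t1/[-]
after 8 — deliver 3→1: ·
after 9 — deliver 1→2: n2:foll/t1/[-]
after 10 — deliver 2→1: ·
after 11 — deliver 1→0: n0:foll/t1/[w]
after 12 — deliver 0→1: ·
after 13 — deliver 1→4: n4:foll/t1/[w]
after 14 — deliver 4→1: ·
after 15 — deliver 3→2: ·
after 16 — propose(2,'r'): ·
after 17 — deliver 2→4: ·
after 18 — deliver 4→2: ·
after 19 — deliver 2→0: ·
after 20 — deliver 0→2: ·
after 21 — deliver 2→1: ·
after 22 — deliver 1→2: n2:foll/t1/[w]
after 23 — deliver 2→3: ·
after 24 — deliver 3→2: ·
after 25 — timeout(1): n1:cand/t2/[w]
after 26 — propose(1,'s'): ·

no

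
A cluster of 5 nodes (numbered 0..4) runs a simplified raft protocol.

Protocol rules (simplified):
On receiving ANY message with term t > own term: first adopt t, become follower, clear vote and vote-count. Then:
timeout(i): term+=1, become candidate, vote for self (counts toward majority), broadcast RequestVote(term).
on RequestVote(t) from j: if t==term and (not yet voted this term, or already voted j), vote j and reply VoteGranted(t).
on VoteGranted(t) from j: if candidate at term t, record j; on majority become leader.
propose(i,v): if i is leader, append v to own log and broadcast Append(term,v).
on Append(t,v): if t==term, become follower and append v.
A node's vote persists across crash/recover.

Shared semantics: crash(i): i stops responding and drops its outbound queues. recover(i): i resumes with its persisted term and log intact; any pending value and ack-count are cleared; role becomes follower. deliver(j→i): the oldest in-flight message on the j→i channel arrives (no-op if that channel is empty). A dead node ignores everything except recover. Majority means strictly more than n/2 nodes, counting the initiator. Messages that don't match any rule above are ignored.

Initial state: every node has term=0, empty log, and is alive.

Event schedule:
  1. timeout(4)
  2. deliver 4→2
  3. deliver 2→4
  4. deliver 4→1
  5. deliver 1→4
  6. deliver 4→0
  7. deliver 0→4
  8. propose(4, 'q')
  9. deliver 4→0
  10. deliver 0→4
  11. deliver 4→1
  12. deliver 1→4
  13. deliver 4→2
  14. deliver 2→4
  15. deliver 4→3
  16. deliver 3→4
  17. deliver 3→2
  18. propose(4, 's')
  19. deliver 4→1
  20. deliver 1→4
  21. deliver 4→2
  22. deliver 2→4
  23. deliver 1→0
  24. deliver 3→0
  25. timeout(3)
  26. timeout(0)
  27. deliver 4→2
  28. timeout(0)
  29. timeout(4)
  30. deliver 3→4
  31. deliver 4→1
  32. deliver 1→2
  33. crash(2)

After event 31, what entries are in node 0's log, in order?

q

after 1 — timeout(4): n4:cand/t1/[-]
after 2 — deliver 4→2: n2:foll/t1/[-]
after 3 — deliver 2→4: ·
after 4 — deliver 4→1: n1:foll/t1/[-]
after 5 — deliver 1→4: n4:lead/t1/[-]
after 6 — deliver 4→0: n0:foll/t1/[-]
after 7 — deliver 0→4: ·
after 8 — propose(4,'q'): n4:lead/t1/[q]
after 9 — deliver 4→0: n0:foll/t1/[q]
after 10 — deliver 0→4: ·
after 11 — deliver 4→1: n1:foll/t1/[q]
after 12 — deliver 1→4: ·
after 13 — deliver 4→2: n2:foll/t1/[q]
after 14 — deliver 2→4: ·
after 15 — deliver 4→3: n3:foll/t1/[-]
after 16 — deliver 3→4: ·
after 17 — deliver 3→2: ·
after 18 — propose(4,'s'): n4:lead/t1/[q,s]
after 19 — deliver 4→1: n1:foll/t1/[q,s]
after 20 — deliver 1→4: ·
after 21 — deliver 4→2: n2:foll/t1/[q,s]
after 22 — deliver 2→4: ·
after 23 — deliver 1→0: ·
after 24 — deliver 3→0: ·
after 25 — timeout(3): n3:cand/t2/[-]
after 26 — timeout(0): n0:cand/t2/[q]
after 27 — deliver 4→2: ·
after 28 — timeout(0): n0:cand/t3/[q]
after 29 — timeout(4): n4:cand/t2/[q,s]
after 30 — deliver 3→4: ·
after 31 — deliver 4→1: n1:foll/t2/[q,s]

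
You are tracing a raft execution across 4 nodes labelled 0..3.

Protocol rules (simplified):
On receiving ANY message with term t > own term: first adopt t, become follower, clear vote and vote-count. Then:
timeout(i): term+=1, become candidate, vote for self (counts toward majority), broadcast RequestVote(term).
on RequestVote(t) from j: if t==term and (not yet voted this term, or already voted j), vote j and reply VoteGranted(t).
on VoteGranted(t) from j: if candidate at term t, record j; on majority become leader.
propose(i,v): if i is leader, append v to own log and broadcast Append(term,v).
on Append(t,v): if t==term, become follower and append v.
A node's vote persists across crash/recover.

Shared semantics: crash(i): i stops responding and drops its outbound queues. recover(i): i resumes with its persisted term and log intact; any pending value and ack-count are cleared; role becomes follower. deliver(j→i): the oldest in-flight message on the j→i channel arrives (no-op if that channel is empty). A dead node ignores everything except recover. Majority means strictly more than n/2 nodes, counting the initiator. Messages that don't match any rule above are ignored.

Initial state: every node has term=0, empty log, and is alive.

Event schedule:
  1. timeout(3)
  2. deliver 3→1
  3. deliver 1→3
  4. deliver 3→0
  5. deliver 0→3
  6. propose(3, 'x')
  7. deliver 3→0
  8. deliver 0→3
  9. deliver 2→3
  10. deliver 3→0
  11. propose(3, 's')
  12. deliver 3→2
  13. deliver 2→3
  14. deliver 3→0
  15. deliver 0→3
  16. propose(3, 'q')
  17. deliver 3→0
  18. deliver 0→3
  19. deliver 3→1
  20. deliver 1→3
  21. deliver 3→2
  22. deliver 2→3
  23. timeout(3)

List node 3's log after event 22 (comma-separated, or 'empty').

after 1 — timeout(3): n3:cand/t1/[-]
after 2 — deliver 3→1: n1:foll/t1/[-]
after 3 — deliver 1→3: ·
after 4 — deliver 3→0: n0:foll/t1/[-]
after 5 — deliver 0→3: n3:lead/t1/[-]
after 6 — propose(3,'x'): n3:lead/t1/[x]
after 7 — deliver 3→0: n0:foll/t1/[x]
after 8 — deliver 0→3: ·
after 9 — deliver 2→3: ·
after 10 — deliver 3→0: ·
after 11 — propose(3,'s'): n3:lead/t1/[x,s]
after 12 — deliver 3→2: n2:foll/t1/[-]
after 13 — deliver 2→3: ·
after 14 — deliver 3→0: n0:foll/t1/[x,s]
after 15 — deliver 0→3: ·
after 16 — propose(3,'q'): n3:lead/t1/[x,s,q]
after 17 — deliver 3→0: n0:foll/t1/[x,s,q]
after 18 — deliver 0→3: ·
after 19 — deliver 3→1: n1:foll/t1/[x]
after 20 — deliver 1→3: ·
after 21 — deliver 3→2: n2:foll/t1/[x]
after 22 — deliver 2→3: ·

x,s,q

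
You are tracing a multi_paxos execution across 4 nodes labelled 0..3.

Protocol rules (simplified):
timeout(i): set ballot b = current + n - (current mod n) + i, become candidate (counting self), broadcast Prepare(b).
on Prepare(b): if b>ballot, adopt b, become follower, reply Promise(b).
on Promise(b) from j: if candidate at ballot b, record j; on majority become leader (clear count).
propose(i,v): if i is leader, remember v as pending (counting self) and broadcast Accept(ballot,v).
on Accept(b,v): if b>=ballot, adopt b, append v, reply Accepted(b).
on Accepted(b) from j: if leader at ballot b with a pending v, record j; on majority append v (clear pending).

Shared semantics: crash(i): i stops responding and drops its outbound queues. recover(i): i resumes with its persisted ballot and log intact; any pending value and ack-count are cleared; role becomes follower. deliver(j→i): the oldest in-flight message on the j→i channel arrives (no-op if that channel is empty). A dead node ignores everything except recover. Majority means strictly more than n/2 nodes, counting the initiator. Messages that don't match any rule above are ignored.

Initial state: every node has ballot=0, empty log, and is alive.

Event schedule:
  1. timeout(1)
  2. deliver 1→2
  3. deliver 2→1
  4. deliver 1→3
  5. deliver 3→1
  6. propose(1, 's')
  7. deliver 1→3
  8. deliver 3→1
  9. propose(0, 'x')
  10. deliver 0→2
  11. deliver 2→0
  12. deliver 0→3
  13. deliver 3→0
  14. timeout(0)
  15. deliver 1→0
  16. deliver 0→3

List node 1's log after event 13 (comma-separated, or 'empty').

[1] timeout(1) → N1(cand b5 [-])
[2] deliver 1→2 → N2(foll b5 [-])
[3] deliver 2→1 → ∅
[4] deliver 1→3 → N3(foll b5 [-])
[5] deliver 3→1 → N1(lead b5 [-])
[6] propose(1,'s') → ∅
[7] deliver 1→3 → N3(foll b5 [s])
[8] deliver 3→1 → ∅
[9] propose(0,'x') → ∅
[10] deliver 0→2 → ∅
[11] deliver 2→0 → ∅
[12] deliver 0→3 → ∅
[13] deliver 3→0 → ∅

empty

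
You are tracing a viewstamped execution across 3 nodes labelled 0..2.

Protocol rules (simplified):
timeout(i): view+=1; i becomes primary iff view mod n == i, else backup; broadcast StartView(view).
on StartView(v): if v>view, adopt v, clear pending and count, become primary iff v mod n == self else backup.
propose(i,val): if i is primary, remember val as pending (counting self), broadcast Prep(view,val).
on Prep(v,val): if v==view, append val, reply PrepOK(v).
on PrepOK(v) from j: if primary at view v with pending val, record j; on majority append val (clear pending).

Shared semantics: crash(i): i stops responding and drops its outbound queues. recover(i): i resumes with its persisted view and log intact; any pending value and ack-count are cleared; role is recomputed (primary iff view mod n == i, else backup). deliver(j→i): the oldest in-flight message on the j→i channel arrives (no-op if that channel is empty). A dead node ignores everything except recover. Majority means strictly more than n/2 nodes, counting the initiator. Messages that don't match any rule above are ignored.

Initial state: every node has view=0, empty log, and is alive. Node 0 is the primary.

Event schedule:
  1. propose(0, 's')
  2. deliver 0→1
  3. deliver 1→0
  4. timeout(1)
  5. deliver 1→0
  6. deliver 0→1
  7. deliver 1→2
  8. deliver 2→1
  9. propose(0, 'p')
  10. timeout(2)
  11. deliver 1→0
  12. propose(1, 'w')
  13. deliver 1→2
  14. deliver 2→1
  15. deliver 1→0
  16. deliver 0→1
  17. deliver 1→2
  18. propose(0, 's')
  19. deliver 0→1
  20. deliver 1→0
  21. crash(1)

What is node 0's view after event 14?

1

1. propose(0,'s'):  nop
2. deliver 0→1:  <1:back v0 s>
3. deliver 1→0:  <0:prim v0 s>
4. timeout(1):  <1:prim v1 s>
5. deliver 1→0:  <0:back v1 s>
6. deliver 0→1:  nop
7. deliver 1→2:  <2:back v1 ->
8. deliver 2→1:  nop
9. propose(0,'p'):  nop
10. timeout(2):  <2:prim v2 ->
11. deliver 1→0:  nop
12. propose(1,'w'):  nop
13. deliver 1→2:  nop
14. deliver 2→1:  <1:back v2 s>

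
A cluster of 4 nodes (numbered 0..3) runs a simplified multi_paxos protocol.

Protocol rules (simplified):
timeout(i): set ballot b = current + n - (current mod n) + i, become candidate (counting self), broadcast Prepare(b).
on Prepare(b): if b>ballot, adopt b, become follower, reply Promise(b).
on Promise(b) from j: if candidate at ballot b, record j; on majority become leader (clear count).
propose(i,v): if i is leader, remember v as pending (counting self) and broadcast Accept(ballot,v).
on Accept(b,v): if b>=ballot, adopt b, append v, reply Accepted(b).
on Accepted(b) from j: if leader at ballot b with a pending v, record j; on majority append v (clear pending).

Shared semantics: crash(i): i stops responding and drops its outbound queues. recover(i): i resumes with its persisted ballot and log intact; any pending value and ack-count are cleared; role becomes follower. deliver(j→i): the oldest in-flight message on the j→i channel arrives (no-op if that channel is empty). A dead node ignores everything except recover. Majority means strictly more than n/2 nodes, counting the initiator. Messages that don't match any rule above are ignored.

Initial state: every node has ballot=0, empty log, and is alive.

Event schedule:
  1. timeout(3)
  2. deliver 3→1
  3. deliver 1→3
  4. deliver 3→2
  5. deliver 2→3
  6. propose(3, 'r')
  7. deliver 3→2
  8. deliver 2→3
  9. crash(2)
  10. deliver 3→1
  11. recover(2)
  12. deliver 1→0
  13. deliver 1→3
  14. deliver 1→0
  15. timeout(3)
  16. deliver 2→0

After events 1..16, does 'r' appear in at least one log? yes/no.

e1 timeout(3): 3[cand,b=7,-]
e2 deliver 3→1: 1[foll,b=7,-]
e3 deliver 1→3: ·
e4 deliver 3→2: 2[foll,b=7,-]
e5 deliver 2→3: 3[lead,b=7,-]
e6 propose(3,'r'): ·
e7 deliver 3→2: 2[foll,b=7,r]
e8 deliver 2→3: ·
e9 crash(2): 2[✗foll,b=7,r]
e10 deliver 3→1: 1[foll,b=7,r]
e11 recover(2): 2[foll,b=7,r]
e12 deliver 1→0: ·
e13 deliver 1→3: 3[lead,b=7,r]
e14 deliver 1→0: ·
e15 timeout(3): 3[cand,b=11,r]
e16 deliver 2→0: ·

yes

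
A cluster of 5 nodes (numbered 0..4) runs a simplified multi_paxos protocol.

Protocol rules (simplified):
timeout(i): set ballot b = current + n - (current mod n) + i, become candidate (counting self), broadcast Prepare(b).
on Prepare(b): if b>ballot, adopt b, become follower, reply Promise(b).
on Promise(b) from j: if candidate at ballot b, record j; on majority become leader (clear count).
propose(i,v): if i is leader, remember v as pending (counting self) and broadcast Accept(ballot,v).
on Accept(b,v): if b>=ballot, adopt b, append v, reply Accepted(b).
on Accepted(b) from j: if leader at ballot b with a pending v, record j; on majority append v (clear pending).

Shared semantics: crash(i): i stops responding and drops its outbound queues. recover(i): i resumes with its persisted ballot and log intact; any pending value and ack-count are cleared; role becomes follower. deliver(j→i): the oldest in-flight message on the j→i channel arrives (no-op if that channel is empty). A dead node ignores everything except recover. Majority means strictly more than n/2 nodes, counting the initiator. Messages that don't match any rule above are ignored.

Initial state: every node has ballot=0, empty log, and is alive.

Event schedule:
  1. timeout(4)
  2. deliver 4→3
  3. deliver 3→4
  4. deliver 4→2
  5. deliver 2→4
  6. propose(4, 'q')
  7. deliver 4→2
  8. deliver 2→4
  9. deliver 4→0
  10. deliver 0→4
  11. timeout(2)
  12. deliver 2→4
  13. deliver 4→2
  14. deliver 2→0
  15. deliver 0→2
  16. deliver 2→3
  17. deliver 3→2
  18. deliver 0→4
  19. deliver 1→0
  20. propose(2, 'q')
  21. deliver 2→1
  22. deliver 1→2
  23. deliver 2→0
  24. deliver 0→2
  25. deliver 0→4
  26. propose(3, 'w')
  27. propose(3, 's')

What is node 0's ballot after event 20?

12

1. timeout(4):  <4:cand b9 ->
2. deliver 4→3:  <3:foll b9 ->
3. deliver 3→4:  nop
4. deliver 4→2:  <2:foll b9 ->
5. deliver 2→4:  <4:lead b9 ->
6. propose(4,'q'):  nop
7. deliver 4→2:  <2:foll b9 q>
8. deliver 2→4:  nop
9. deliver 4→0:  <0:foll b9 ->
10. deliver 0→4:  nop
11. timeout(2):  <2:cand b12 q>
12. deliver 2→4:  <4:foll b12 ->
13. deliver 4→2:  nop
14. deliver 2→0:  <0:foll b12 ->
15. deliver 0→2:  <2:lead b12 q>
16. deliver 2→3:  <3:foll b12 ->
17. deliver 3→2:  nop
18. deliver 0→4:  nop
19. deliver 1→0:  nop
20. propose(2,'q'):  nop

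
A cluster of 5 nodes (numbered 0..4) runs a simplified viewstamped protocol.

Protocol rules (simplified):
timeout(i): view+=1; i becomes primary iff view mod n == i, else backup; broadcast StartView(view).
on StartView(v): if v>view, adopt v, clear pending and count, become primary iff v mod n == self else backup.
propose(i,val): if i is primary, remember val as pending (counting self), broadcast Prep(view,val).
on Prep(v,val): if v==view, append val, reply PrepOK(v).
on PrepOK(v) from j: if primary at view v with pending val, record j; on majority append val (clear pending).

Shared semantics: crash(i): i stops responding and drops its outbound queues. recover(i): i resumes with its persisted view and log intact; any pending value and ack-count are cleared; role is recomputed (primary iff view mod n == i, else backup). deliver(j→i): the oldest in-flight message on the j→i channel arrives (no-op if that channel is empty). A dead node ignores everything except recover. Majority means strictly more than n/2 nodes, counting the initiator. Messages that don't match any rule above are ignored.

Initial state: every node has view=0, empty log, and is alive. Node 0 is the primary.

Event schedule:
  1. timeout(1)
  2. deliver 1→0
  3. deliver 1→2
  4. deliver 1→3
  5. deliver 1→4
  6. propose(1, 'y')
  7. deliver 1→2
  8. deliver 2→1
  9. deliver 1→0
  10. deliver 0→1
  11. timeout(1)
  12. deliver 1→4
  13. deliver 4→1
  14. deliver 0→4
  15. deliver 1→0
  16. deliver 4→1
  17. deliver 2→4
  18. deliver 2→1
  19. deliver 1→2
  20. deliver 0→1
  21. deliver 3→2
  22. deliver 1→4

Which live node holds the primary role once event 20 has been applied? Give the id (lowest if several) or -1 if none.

step 1 timeout(1): 1={prim,v=1,log=-}
step 2 deliver 1→0: 0={back,v=1,log=-}
step 3 deliver 1→2: 2={back,v=1,log=-}
step 4 deliver 1→3: 3={back,v=1,log=-}
step 5 deliver 1→4: 4={back,v=1,log=-}
step 6 propose(1,'y'): —
step 7 deliver 1→2: 2={back,v=1,log=y}
step 8 deliver 2→1: —
step 9 deliver 1→0: 0={back,v=1,log=y}
step 10 deliver 0→1: 1={prim,v=1,log=y}
step 11 timeout(1): 1={back,v=2,log=y}
step 12 deliver 1→4: 4={back,v=1,log=y}
step 13 deliver 4→1: —
step 14 deliver 0→4: —
step 15 deliver 1→0: 0={back,v=2,log=y}
step 16 deliver 4→1: —
step 17 deliver 2→4: —
step 18 deliver 2→1: —
step 19 deliver 1→2: 2={prim,v=2,log=y}
step 20 deliver 0→1: —

2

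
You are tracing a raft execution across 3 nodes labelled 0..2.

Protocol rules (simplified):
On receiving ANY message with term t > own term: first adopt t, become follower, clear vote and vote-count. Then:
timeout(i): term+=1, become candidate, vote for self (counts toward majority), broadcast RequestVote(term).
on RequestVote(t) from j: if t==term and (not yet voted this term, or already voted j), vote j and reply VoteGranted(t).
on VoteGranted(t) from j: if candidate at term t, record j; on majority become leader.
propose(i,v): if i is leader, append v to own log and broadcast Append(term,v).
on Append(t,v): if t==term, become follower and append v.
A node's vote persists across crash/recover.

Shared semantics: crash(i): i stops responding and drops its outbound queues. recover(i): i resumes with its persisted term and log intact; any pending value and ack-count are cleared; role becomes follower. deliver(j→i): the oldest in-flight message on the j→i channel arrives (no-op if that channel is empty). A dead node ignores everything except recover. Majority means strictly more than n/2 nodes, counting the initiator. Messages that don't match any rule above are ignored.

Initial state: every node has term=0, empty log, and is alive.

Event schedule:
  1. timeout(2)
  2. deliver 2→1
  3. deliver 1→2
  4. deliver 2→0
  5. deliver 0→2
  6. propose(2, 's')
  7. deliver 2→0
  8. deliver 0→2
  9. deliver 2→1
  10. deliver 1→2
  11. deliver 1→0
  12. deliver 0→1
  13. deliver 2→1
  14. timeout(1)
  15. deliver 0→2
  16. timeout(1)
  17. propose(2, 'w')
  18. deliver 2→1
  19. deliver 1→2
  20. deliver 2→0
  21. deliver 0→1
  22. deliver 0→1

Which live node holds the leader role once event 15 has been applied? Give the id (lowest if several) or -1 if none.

2

e1 timeout(2): 2[cand,t=1,-]
e2 deliver 2→1: 1[foll,t=1,-]
e3 deliver 1→2: 2[lead,t=1,-]
e4 deliver 2→0: 0[foll,t=1,-]
e5 deliver 0→2: ·
e6 propose(2,'s'): 2[lead,t=1,s]
e7 deliver 2→0: 0[foll,t=1,s]
e8 deliver 0→2: ·
e9 deliver 2→1: 1[foll,t=1,s]
e10 deliver 1→2: ·
e11 deliver 1→0: ·
e12 deliver 0→1: ·
e13 deliver 2→1: ·
e14 timeout(1): 1[cand,t=2,s]
e15 deliver 0→2: ·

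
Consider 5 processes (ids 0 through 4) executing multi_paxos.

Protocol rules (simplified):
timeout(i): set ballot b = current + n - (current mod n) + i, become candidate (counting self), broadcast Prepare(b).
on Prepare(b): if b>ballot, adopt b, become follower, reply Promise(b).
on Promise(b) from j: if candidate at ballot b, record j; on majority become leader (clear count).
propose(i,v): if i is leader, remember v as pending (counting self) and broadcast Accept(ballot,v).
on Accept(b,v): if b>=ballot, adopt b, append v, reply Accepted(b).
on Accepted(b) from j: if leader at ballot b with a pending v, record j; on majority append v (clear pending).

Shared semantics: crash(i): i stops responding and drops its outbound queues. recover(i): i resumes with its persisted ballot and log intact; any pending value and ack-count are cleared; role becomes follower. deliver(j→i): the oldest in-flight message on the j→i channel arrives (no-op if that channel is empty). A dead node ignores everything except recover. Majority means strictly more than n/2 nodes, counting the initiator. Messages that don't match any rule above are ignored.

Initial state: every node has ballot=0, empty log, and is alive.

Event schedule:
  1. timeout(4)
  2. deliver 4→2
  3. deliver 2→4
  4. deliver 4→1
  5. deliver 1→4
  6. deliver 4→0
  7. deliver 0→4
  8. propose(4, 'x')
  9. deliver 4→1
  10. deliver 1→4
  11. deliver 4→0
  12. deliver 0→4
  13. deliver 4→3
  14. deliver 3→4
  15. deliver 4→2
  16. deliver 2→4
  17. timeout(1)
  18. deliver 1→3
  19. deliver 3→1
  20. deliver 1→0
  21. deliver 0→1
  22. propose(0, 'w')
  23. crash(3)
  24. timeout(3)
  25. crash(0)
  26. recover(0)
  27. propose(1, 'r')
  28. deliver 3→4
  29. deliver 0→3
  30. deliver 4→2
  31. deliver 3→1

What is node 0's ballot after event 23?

after 1 — timeout(4): n4:cand/b9/[-]
after 2 — deliver 4→2: n2:foll/b9/[-]
after 3 — deliver 2→4: ·
after 4 — deliver 4→1: n1:foll/b9/[-]
after 5 — deliver 1→4: n4:lead/b9/[-]
after 6 — deliver 4→0: n0:foll/b9/[-]
after 7 — deliver 0→4: ·
after 8 — propose(4,'x'): ·
after 9 — deliver 4→1: n1:foll/b9/[x]
after 10 — deliver 1→4: ·
after 11 — deliver 4→0: n0:foll/b9/[x]
after 12 — deliver 0→4: n4:lead/b9/[x]
after 13 — deliver 4→3: n3:foll/b9/[-]
after 14 — deliver 3→4: ·
after 15 — deliver 4→2: n2:foll/b9/[x]
after 16 — deliver 2→4: ·
after 17 — timeout(1): n1:cand/b11/[x]
after 18 — deliver 1→3: n3:foll/b11/[-]
after 19 — deliver 3→1: ·
after 20 — deliver 1→0: n0:foll/b11/[x]
after 21 — deliver 0→1: n1:lead/b11/[x]
after 22 — propose(0,'w'): ·
after 23 — crash(3): n3:✗foll/b11/[-]

11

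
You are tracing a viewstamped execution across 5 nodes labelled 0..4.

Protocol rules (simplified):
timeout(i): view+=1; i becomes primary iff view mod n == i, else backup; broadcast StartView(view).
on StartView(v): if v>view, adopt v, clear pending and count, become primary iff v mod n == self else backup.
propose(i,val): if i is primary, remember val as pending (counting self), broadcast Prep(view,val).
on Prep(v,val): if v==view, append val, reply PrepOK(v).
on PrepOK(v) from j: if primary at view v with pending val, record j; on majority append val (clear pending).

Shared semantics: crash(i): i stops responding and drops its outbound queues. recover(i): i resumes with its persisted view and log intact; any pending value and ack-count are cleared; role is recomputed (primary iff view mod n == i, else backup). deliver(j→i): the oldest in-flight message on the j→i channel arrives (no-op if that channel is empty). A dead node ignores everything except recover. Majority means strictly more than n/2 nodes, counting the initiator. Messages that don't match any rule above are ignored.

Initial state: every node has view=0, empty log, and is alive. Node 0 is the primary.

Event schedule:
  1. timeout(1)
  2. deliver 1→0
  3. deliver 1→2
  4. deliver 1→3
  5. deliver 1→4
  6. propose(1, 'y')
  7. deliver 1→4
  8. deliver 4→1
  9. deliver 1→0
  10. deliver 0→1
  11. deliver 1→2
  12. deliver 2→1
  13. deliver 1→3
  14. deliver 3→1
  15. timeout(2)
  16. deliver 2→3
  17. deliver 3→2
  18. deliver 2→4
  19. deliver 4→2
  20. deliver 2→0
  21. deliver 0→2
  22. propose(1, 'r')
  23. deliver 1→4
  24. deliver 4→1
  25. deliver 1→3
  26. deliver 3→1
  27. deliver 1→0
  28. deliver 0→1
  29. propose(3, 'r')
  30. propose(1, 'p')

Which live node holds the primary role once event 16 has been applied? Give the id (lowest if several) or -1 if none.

after 1 — timeout(1): n1:prim/v1/[-]
after 2 — deliver 1→0: n0:back/v1/[-]
after 3 — deliver 1→2: n2:back/v1/[-]
after 4 — deliver 1→3: n3:back/v1/[-]
after 5 — deliver 1→4: n4:back/v1/[-]
after 6 — propose(1,'y'): ·
after 7 — deliver 1→4: n4:back/v1/[y]
after 8 — deliver 4→1: ·
after 9 — deliver 1→0: n0:back/v1/[y]
after 10 — deliver 0→1: n1:prim/v1/[y]
after 11 — deliver 1→2: n2:back/v1/[y]
after 12 — deliver 2→1: ·
after 13 — deliver 1→3: n3:back/v1/[y]
after 14 — deliver 3→1: ·
after 15 — timeout(2): n2:prim/v2/[y]
after 16 — deliver 2→3: n3:back/v2/[y]

1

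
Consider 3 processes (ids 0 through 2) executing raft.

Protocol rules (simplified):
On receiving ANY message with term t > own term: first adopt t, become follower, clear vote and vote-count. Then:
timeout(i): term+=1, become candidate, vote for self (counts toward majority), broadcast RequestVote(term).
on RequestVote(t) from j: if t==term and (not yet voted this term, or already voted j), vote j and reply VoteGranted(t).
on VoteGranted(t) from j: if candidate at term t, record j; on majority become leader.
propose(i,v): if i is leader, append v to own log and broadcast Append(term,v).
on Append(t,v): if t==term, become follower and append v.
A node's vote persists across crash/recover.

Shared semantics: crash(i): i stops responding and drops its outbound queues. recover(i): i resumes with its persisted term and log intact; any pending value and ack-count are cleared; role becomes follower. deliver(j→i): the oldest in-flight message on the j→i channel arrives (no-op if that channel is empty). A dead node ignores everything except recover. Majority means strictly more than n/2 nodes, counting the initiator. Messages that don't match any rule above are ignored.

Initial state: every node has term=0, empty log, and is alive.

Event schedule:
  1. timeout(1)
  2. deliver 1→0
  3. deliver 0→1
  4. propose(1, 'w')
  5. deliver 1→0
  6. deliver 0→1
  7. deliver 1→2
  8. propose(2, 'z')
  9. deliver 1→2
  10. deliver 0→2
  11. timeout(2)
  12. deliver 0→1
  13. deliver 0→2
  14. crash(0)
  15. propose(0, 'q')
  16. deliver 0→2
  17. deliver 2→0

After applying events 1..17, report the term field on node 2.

2

step 1 timeout(1): 1={cand,t=1,log=-}
step 2 deliver 1→0: 0={foll,t=1,log=-}
step 3 deliver 0→1: 1={lead,t=1,log=-}
step 4 propose(1,'w'): 1={lead,t=1,log=w}
step 5 deliver 1→0: 0={foll,t=1,log=w}
step 6 deliver 0→1: —
step 7 deliver 1→2: 2={foll,t=1,log=-}
step 8 propose(2,'z'): —
step 9 deliver 1→2: 2={foll,t=1,log=w}
step 10 deliver 0→2: —
step 11 timeout(2): 2={cand,t=2,log=w}
step 12 deliver 0→1: —
step 13 deliver 0→2: —
step 14 crash(0): 0={✗foll,t=1,log=w}
step 15 propose(0,'q'): —
step 16 deliver 0→2: —
step 17 deliver 2→0: —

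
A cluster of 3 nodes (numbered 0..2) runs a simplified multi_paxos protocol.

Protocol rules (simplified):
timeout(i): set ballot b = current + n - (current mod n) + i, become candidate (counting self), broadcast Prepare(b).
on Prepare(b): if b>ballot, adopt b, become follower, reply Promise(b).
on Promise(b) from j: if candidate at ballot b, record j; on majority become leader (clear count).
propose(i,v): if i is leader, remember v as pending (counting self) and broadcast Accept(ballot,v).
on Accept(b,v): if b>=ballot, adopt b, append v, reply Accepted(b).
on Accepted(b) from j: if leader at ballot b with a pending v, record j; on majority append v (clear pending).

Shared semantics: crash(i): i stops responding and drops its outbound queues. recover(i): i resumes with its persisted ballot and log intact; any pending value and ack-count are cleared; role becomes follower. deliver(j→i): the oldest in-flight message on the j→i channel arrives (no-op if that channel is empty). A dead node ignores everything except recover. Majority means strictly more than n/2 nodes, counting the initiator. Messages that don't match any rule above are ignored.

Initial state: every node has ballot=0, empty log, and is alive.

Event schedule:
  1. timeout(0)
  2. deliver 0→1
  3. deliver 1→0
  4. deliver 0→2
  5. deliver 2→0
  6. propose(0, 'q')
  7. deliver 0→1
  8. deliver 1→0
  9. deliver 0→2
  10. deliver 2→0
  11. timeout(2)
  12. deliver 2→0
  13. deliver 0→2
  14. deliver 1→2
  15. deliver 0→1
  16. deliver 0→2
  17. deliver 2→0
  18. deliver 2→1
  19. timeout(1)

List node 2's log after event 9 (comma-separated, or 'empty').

q

[1] timeout(0) → N0(cand b3 [-])
[2] deliver 0→1 → N1(foll b3 [-])
[3] deliver 1→0 → N0(lead b3 [-])
[4] deliver 0→2 → N2(foll b3 [-])
[5] deliver 2→0 → ∅
[6] propose(0,'q') → ∅
[7] deliver 0→1 → N1(foll b3 [q])
[8] deliver 1→0 → N0(lead b3 [q])
[9] deliver 0→2 → N2(foll b3 [q])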